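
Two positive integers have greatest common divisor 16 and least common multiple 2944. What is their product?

47104

For any two positive integers, gcd × lcm = product = 16 × 2944 = 47104.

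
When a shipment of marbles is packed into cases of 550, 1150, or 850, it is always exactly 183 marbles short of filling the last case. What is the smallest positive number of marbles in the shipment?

214867

Being 183 short of a full case of size k means N ≡ −183 (mod k), i.e. N + 183 is a multiple of each size.
550 = 2 × 5^2 × 11
1150 = 2 × 5^2 × 23
850 = 2 × 5^2 × 17
LCM(550, 1150, 850) = 2 × 5^2 × 11 × 17 × 23 = 215050.
Smallest positive N is 215050 − 183 = 214867.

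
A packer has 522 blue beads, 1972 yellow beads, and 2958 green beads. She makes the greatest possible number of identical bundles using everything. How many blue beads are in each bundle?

Number of bundles = gcd(522, 1972, 2958).
522 = 2 × 3^2 × 29
1972 = 2^2 × 17 × 29
2958 = 2 × 3 × 17 × 29
gcd(522, 1972, 2958) = 2 × 29 = 58.
blue beads per bundle = 522 / 58 = 9.

9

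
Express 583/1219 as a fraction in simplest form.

11/23

583 = 11 × 53
1219 = 23 × 53
gcd(583, 1219) = 53.
Divide numerator and denominator by 53: 583/1219 = 11/23.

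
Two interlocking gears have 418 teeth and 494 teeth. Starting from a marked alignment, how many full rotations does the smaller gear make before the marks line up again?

13 rotations

They are all back at their starting positions together after one LCM of the periods.
418 = 2 × 11 × 19
494 = 2 × 13 × 19
LCM(418, 494) = 2 × 11 × 13 × 19 = 5434.
Rotations for period 418: 5434 / 418 = 13.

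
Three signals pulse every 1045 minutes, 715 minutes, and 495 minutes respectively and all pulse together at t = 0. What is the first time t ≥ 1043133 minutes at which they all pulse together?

Joint pulses occur at multiples of LCM(1045, 715, 495).
1045 = 5 × 11 × 19
715 = 5 × 11 × 13
495 = 3^2 × 5 × 11
LCM(1045, 715, 495) = 3^2 × 5 × 11 × 13 × 19 = 122265.
Smallest multiple of 122265 that is ≥ 1043133: ⌈1043133/122265⌉ × 122265 = 9 × 122265 = 1100385.

1100385 minutes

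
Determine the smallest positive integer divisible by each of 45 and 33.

495

45 = 3^2 × 5
33 = 3 × 11
LCM(45, 33) = 3^2 × 5 × 11 = 495.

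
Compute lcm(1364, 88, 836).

1364 = 2^2 × 11 × 31
88 = 2^3 × 11
836 = 2^2 × 11 × 19
LCM(1364, 88, 836) = 2^3 × 11 × 19 × 31 = 51832.

51832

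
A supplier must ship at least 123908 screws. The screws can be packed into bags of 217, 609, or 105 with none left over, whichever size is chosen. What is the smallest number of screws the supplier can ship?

188790

The number of screws must be a common multiple of 217, 609, and 105, so a multiple of their LCM.
217 = 7 × 31
609 = 3 × 7 × 29
105 = 3 × 5 × 7
LCM(217, 609, 105) = 3 × 5 × 7 × 29 × 31 = 94395.
Smallest multiple of 94395 that is ≥ 123908: ⌈123908/94395⌉ × 94395 = 2 × 94395 = 188790.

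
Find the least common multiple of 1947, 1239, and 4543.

1947 = 3 × 11 × 59
1239 = 3 × 7 × 59
4543 = 7 × 11 × 59
LCM(1947, 1239, 4543) = 3 × 7 × 11 × 59 = 13629.

13629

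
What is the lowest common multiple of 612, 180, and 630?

21420

612 = 2^2 × 3^2 × 17
180 = 2^2 × 3^2 × 5
630 = 2 × 3^2 × 5 × 7
LCM(612, 180, 630) = 2^2 × 3^2 × 5 × 7 × 17 = 21420.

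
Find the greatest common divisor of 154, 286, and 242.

22

154 = 2 × 7 × 11
286 = 2 × 11 × 13
242 = 2 × 11^2
gcd(154, 286, 242) = 2 × 11 = 22.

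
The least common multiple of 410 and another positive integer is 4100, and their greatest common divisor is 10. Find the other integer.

100

gcd × lcm = product of the two integers, so the other integer is (10 × 4100) / 410 = 100.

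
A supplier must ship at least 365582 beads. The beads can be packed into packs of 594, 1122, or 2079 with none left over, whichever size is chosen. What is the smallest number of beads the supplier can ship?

424116

The number of beads must be a common multiple of 594, 1122, and 2079, so a multiple of their LCM.
594 = 2 × 3^3 × 11
1122 = 2 × 3 × 11 × 17
2079 = 3^3 × 7 × 11
LCM(594, 1122, 2079) = 2 × 3^3 × 7 × 11 × 17 = 70686.
Smallest multiple of 70686 that is ≥ 365582: ⌈365582/70686⌉ × 70686 = 6 × 70686 = 424116.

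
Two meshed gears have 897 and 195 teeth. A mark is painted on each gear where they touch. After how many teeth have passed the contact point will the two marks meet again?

4485 teeth

They coincide at every common multiple of the periods; the first is the LCM.
897 = 3 × 13 × 23
195 = 3 × 5 × 13
LCM(897, 195) = 3 × 5 × 13 × 23 = 4485.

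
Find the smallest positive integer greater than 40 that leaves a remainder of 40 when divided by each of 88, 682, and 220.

N − 40 must be a common multiple of 88, 682, and 220.
88 = 2^3 × 11
682 = 2 × 11 × 31
220 = 2^2 × 5 × 11
LCM(88, 682, 220) = 2^3 × 5 × 11 × 31 = 13640.
Smallest N > 40 is LCM + 40 = 13640 + 40 = 13680.

13680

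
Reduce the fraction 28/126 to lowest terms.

28 = 2^2 × 7
126 = 2 × 3^2 × 7
gcd(28, 126) = 2 × 7 = 14.
Divide numerator and denominator by 14: 28/126 = 2/9.

2/9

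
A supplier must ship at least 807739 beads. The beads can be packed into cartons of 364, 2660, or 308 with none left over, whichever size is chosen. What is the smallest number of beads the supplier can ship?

The number of beads must be a common multiple of 364, 2660, and 308, so a multiple of their LCM.
364 = 2^2 × 7 × 13
2660 = 2^2 × 5 × 7 × 19
308 = 2^2 × 7 × 11
LCM(364, 2660, 308) = 2^2 × 5 × 7 × 11 × 13 × 19 = 380380.
Smallest multiple of 380380 that is ≥ 807739: ⌈807739/380380⌉ × 380380 = 3 × 380380 = 1141140.

1141140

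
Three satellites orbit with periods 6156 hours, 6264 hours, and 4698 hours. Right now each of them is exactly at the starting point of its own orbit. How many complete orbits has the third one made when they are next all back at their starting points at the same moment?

76 orbits

The first common completion time is the LCM of the periods.
6156 = 2^2 × 3^4 × 19
6264 = 2^3 × 3^3 × 29
4698 = 2 × 3^4 × 29
LCM(6156, 6264, 4698) = 2^3 × 3^4 × 19 × 29 = 357048.
Orbits for period 4698: 357048 / 4698 = 76.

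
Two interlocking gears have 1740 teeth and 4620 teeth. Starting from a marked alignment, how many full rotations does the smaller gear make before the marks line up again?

All finish a whole number of cycles simultaneously at t = LCM of the periods.
1740 = 2^2 × 3 × 5 × 29
4620 = 2^2 × 3 × 5 × 7 × 11
LCM(1740, 4620) = 2^2 × 3 × 5 × 7 × 11 × 29 = 133980.
Rotations for period 1740: 133980 / 1740 = 77.

77 rotations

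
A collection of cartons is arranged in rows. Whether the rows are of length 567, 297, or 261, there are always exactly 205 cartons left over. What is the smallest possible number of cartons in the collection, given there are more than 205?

181078

N − 205 must be a common multiple of 567, 297, and 261.
567 = 3^4 × 7
297 = 3^3 × 11
261 = 3^2 × 29
LCM(567, 297, 261) = 3^4 × 7 × 11 × 29 = 180873.
Smallest N > 205 is LCM + 205 = 180873 + 205 = 181078.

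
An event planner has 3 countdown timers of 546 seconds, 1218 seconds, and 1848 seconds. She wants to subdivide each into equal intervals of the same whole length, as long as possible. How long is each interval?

42 seconds

The interval must divide each timer length; the longest such is the gcd.
546 = 2 × 3 × 7 × 13
1218 = 2 × 3 × 7 × 29
1848 = 2^3 × 3 × 7 × 11
gcd(546, 1218, 1848) = 2 × 3 × 7 = 42.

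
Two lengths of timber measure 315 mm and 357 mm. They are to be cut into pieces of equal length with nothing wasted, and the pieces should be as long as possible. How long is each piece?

21 mm

The greatest length dividing all of 315 and 357 is their gcd.
315 = 3^2 × 5 × 7
357 = 3 × 7 × 17
gcd(315, 357) = 3 × 7 = 21.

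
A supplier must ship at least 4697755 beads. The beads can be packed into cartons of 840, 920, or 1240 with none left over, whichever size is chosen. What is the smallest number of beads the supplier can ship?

4791360

The number of beads must be a common multiple of 840, 920, and 1240, so a multiple of their LCM.
840 = 2^3 × 3 × 5 × 7
920 = 2^3 × 5 × 23
1240 = 2^3 × 5 × 31
LCM(840, 920, 1240) = 2^3 × 3 × 5 × 7 × 23 × 31 = 598920.
Smallest multiple of 598920 that is ≥ 4697755: ⌈4697755/598920⌉ × 598920 = 8 × 598920 = 4791360.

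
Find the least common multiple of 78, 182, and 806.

16926

78 = 2 × 3 × 13
182 = 2 × 7 × 13
806 = 2 × 13 × 31
LCM(78, 182, 806) = 2 × 3 × 7 × 13 × 31 = 16926.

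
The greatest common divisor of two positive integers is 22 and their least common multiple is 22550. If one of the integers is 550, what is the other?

For two integers, gcd × lcm = product, so the other is (22 × 22550) / 550 = 496100 / 550 = 902.

902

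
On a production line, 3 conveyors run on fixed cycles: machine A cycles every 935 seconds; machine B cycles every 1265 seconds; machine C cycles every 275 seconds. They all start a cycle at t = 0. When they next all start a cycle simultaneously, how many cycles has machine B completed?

All finish a whole number of cycles simultaneously at t = LCM of the periods.
935 = 5 × 11 × 17
1265 = 5 × 11 × 23
275 = 5^2 × 11
LCM(935, 1265, 275) = 5^2 × 11 × 17 × 23 = 107525.
Cycles for period 1265: 107525 / 1265 = 85.

85 cycles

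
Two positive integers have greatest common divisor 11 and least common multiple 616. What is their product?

For any two positive integers, gcd × lcm = product = 11 × 616 = 6776.

6776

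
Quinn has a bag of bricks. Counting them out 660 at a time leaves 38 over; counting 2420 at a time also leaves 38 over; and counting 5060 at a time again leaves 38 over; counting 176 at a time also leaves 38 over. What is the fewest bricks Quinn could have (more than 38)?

667958

N − 38 must be a common multiple of 660, 2420, 5060, and 176.
660 = 2^2 × 3 × 5 × 11
2420 = 2^2 × 5 × 11^2
5060 = 2^2 × 5 × 11 × 23
176 = 2^4 × 11
LCM(660, 2420, 5060, 176) = 2^4 × 3 × 5 × 11^2 × 23 = 667920.
Smallest N > 38 is LCM + 38 = 667920 + 38 = 667958.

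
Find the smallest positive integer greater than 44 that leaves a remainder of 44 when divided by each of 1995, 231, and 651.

N − 44 must be a common multiple of 1995, 231, and 651.
1995 = 3 × 5 × 7 × 19
231 = 3 × 7 × 11
651 = 3 × 7 × 31
LCM(1995, 231, 651) = 3 × 5 × 7 × 11 × 19 × 31 = 680295.
Smallest N > 44 is LCM + 44 = 680295 + 44 = 680339.

680339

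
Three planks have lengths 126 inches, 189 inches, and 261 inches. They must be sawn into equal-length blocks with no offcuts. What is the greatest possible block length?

9 inches

This is the greatest common divisor of 126, 189, and 261.
126 = 2 × 3^2 × 7
189 = 3^3 × 7
261 = 3^2 × 29
gcd(126, 189, 261) = 3^2 = 9.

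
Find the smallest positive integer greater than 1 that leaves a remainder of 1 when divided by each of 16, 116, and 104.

N − 1 must be a common multiple of 16, 116, and 104.
16 = 2^4
116 = 2^2 × 29
104 = 2^3 × 13
LCM(16, 116, 104) = 2^4 × 13 × 29 = 6032.
Smallest N > 1 is LCM + 1 = 6032 + 1 = 6033.

6033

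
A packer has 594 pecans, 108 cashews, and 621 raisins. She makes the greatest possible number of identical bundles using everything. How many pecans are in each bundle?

22

Number of bundles = gcd(594, 108, 621).
594 = 2 × 3^3 × 11
108 = 2^2 × 3^3
621 = 3^3 × 23
gcd(594, 108, 621) = 3^3 = 27.
pecans per bundle = 594 / 27 = 22.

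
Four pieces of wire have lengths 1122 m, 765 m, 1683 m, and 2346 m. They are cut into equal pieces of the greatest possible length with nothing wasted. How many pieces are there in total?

116

Piece length = gcd(1122, 765, 1683, 2346).
1122 = 2 × 3 × 11 × 17
765 = 3^2 × 5 × 17
1683 = 3^2 × 11 × 17
2346 = 2 × 3 × 17 × 23
gcd(1122, 765, 1683, 2346) = 3 × 17 = 51.
Total pieces = 1122/51 + 765/51 + 1683/51 + 2346/51 = 22 + 15 + 33 + 46 = 116.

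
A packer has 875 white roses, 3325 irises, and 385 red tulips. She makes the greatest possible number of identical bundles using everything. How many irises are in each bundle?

95

Number of bundles = gcd(875, 3325, 385).
875 = 5^3 × 7
3325 = 5^2 × 7 × 19
385 = 5 × 7 × 11
gcd(875, 3325, 385) = 5 × 7 = 35.
irises per bundle = 3325 / 35 = 95.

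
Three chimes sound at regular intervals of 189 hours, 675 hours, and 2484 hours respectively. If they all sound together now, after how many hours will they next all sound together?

The first simultaneous occurrence is after LCM of the individual periods.
189 = 3^3 × 7
675 = 3^3 × 5^2
2484 = 2^2 × 3^3 × 23
LCM(189, 675, 2484) = 2^2 × 3^3 × 5^2 × 7 × 23 = 434700.

434700 hours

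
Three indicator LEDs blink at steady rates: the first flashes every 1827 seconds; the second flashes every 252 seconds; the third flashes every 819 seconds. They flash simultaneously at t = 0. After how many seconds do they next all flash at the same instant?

The first simultaneous occurrence is after LCM of the individual periods.
1827 = 3^2 × 7 × 29
252 = 2^2 × 3^2 × 7
819 = 3^2 × 7 × 13
LCM(1827, 252, 819) = 2^2 × 3^2 × 7 × 13 × 29 = 95004.

95004 seconds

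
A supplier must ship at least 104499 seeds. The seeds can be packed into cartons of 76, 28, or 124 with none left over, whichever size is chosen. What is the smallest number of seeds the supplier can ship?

The number of seeds must be a common multiple of 76, 28, and 124, so a multiple of their LCM.
76 = 2^2 × 19
28 = 2^2 × 7
124 = 2^2 × 31
LCM(76, 28, 124) = 2^2 × 7 × 19 × 31 = 16492.
Smallest multiple of 16492 that is ≥ 104499: ⌈104499/16492⌉ × 16492 = 7 × 16492 = 115444.

115444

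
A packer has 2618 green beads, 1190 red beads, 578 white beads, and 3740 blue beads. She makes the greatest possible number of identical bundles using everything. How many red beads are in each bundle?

Number of bundles = gcd(2618, 1190, 578, 3740).
2618 = 2 × 7 × 11 × 17
1190 = 2 × 5 × 7 × 17
578 = 2 × 17^2
3740 = 2^2 × 5 × 11 × 17
gcd(2618, 1190, 578, 3740) = 2 × 17 = 34.
red beads per bundle = 1190 / 34 = 35.

35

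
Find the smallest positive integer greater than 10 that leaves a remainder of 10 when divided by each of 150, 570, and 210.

19960

N − 10 must be a common multiple of 150, 570, and 210.
150 = 2 × 3 × 5^2
570 = 2 × 3 × 5 × 19
210 = 2 × 3 × 5 × 7
LCM(150, 570, 210) = 2 × 3 × 5^2 × 7 × 19 = 19950.
Smallest N > 10 is LCM + 10 = 19950 + 10 = 19960.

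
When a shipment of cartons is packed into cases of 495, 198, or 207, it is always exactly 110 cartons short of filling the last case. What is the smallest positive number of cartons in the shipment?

Being 110 short of a full case of size k means N ≡ −110 (mod k), i.e. N + 110 is a multiple of each size.
495 = 3^2 × 5 × 11
198 = 2 × 3^2 × 11
207 = 3^2 × 23
LCM(495, 198, 207) = 2 × 3^2 × 5 × 11 × 23 = 22770.
Smallest positive N is 22770 − 110 = 22660.

22660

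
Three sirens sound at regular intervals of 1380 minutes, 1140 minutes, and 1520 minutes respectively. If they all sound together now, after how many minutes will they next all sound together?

We need the least common multiple of the intervals.
1380 = 2^2 × 3 × 5 × 23
1140 = 2^2 × 3 × 5 × 19
1520 = 2^4 × 5 × 19
LCM(1380, 1140, 1520) = 2^4 × 3 × 5 × 19 × 23 = 104880.

104880 minutes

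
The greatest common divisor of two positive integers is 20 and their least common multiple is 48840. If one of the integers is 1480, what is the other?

For two integers, gcd × lcm = product, so the other is (20 × 48840) / 1480 = 976800 / 1480 = 660.

660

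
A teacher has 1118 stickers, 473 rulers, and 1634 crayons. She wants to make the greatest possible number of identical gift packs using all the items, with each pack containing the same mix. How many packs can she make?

43 packs

The pack count must divide each quantity, so the greatest is gcd(1118, 473, 1634).
1118 = 2 × 13 × 43
473 = 11 × 43
1634 = 2 × 19 × 43
gcd(1118, 473, 1634) = 43.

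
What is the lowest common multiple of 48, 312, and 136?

10608

48 = 2^4 × 3
312 = 2^3 × 3 × 13
136 = 2^3 × 17
LCM(48, 312, 136) = 2^4 × 3 × 13 × 17 = 10608.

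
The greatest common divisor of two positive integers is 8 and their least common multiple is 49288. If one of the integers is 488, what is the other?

808

For two integers, gcd × lcm = product, so the other is (8 × 49288) / 488 = 394304 / 488 = 808.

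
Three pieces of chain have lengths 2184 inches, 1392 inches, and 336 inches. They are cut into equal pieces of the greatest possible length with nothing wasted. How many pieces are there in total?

163

Piece length = gcd(2184, 1392, 336).
2184 = 2^3 × 3 × 7 × 13
1392 = 2^4 × 3 × 29
336 = 2^4 × 3 × 7
gcd(2184, 1392, 336) = 2^3 × 3 = 24.
Total pieces = 2184/24 + 1392/24 + 336/24 = 91 + 58 + 14 = 163.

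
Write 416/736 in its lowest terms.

416 = 2^5 × 13
736 = 2^5 × 23
gcd(416, 736) = 2^5 = 32.
Divide numerator and denominator by 32: 416/736 = 13/23.

13/23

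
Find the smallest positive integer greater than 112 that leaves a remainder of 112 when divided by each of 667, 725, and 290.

33462

N − 112 must be a common multiple of 667, 725, and 290.
667 = 23 × 29
725 = 5^2 × 29
290 = 2 × 5 × 29
LCM(667, 725, 290) = 2 × 5^2 × 23 × 29 = 33350.
Smallest N > 112 is LCM + 112 = 33350 + 112 = 33462.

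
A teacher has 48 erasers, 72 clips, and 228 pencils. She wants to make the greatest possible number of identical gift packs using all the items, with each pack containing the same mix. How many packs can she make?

12 packs

The pack count must divide each quantity, so the greatest is gcd(48, 72, 228).
48 = 2^4 × 3
72 = 2^3 × 3^2
228 = 2^2 × 3 × 19
gcd(48, 72, 228) = 2^2 × 3 = 12.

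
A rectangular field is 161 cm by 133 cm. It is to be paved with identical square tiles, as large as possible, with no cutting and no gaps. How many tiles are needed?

Tile side = gcd(161, 133).
161 = 7 × 23
133 = 7 × 19
gcd(161, 133) = 7.
Tiles: (161/7) × (133/7) = 23 × 19 = 437.

437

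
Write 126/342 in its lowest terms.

7/19

126 = 2 × 3^2 × 7
342 = 2 × 3^2 × 19
gcd(126, 342) = 2 × 3^2 = 18.
Divide numerator and denominator by 18: 126/342 = 7/19.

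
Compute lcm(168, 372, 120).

168 = 2^3 × 3 × 7
372 = 2^2 × 3 × 31
120 = 2^3 × 3 × 5
LCM(168, 372, 120) = 2^3 × 3 × 5 × 7 × 31 = 26040.

26040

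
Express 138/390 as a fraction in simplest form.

23/65

138 = 2 × 3 × 23
390 = 2 × 3 × 5 × 13
gcd(138, 390) = 2 × 3 = 6.
Divide numerator and denominator by 6: 138/390 = 23/65.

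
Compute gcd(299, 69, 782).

299 = 13 × 23
69 = 3 × 23
782 = 2 × 17 × 23
gcd(299, 69, 782) = 23.

23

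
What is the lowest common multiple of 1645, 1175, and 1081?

189175

1645 = 5 × 7 × 47
1175 = 5^2 × 47
1081 = 23 × 47
LCM(1645, 1175, 1081) = 5^2 × 7 × 23 × 47 = 189175.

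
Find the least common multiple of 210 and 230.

210 = 2 × 3 × 5 × 7
230 = 2 × 5 × 23
LCM(210, 230) = 2 × 3 × 5 × 7 × 23 = 4830.

4830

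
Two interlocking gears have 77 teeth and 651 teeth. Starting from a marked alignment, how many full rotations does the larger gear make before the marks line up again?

11 rotations

The first common completion time is the LCM of the periods.
77 = 7 × 11
651 = 3 × 7 × 31
LCM(77, 651) = 3 × 7 × 11 × 31 = 7161.
Rotations for period 651: 7161 / 651 = 11.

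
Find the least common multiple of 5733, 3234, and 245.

630630

5733 = 3^2 × 7^2 × 13
3234 = 2 × 3 × 7^2 × 11
245 = 5 × 7^2
LCM(5733, 3234, 245) = 2 × 3^2 × 5 × 7^2 × 11 × 13 = 630630.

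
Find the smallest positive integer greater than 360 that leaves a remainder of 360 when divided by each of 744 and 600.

N − 360 must be a common multiple of 744 and 600.
744 = 2^3 × 3 × 31
600 = 2^3 × 3 × 5^2
LCM(744, 600) = 2^3 × 3 × 5^2 × 31 = 18600.
Smallest N > 360 is LCM + 360 = 18600 + 360 = 18960.

18960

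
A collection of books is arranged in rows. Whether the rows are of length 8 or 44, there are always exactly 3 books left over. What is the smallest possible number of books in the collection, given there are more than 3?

91

N − 3 must be a common multiple of 8 and 44.
8 = 2^3
44 = 2^2 × 11
LCM(8, 44) = 2^3 × 11 = 88.
Smallest N > 3 is LCM + 3 = 88 + 3 = 91.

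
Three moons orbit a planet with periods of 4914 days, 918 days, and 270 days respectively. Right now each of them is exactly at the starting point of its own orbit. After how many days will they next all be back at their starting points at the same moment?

The first simultaneous occurrence is after LCM of the individual periods.
4914 = 2 × 3^3 × 7 × 13
918 = 2 × 3^3 × 17
270 = 2 × 3^3 × 5
LCM(4914, 918, 270) = 2 × 3^3 × 5 × 7 × 13 × 17 = 417690.

417690 days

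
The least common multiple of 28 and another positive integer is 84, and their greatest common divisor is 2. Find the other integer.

gcd × lcm = product of the two integers, so the other integer is (2 × 84) / 28 = 6.

6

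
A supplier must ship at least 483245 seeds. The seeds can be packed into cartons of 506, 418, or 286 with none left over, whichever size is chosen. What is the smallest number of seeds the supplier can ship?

499928

The number of seeds must be a common multiple of 506, 418, and 286, so a multiple of their LCM.
506 = 2 × 11 × 23
418 = 2 × 11 × 19
286 = 2 × 11 × 13
LCM(506, 418, 286) = 2 × 11 × 13 × 19 × 23 = 124982.
Smallest multiple of 124982 that is ≥ 483245: ⌈483245/124982⌉ × 124982 = 4 × 124982 = 499928.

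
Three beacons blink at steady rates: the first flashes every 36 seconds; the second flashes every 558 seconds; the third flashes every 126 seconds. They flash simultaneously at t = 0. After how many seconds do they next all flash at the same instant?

We need the least common multiple of the intervals.
36 = 2^2 × 3^2
558 = 2 × 3^2 × 31
126 = 2 × 3^2 × 7
LCM(36, 558, 126) = 2^2 × 3^2 × 7 × 31 = 7812.

7812 seconds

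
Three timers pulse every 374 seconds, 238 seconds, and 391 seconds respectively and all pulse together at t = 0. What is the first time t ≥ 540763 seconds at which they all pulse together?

Joint pulses occur at multiples of LCM(374, 238, 391).
374 = 2 × 11 × 17
238 = 2 × 7 × 17
391 = 17 × 23
LCM(374, 238, 391) = 2 × 7 × 11 × 17 × 23 = 60214.
Smallest multiple of 60214 that is ≥ 540763: ⌈540763/60214⌉ × 60214 = 9 × 60214 = 541926.

541926 seconds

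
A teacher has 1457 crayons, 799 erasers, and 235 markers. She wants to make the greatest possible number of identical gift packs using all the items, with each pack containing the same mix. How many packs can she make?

47 packs

The pack count must divide each quantity, so the greatest is gcd(1457, 799, 235).
1457 = 31 × 47
799 = 17 × 47
235 = 5 × 47
gcd(1457, 799, 235) = 47.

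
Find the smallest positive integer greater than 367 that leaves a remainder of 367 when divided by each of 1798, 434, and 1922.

N − 367 must be a common multiple of 1798, 434, and 1922.
1798 = 2 × 29 × 31
434 = 2 × 7 × 31
1922 = 2 × 31^2
LCM(1798, 434, 1922) = 2 × 7 × 29 × 31^2 = 390166.
Smallest N > 367 is LCM + 367 = 390166 + 367 = 390533.

390533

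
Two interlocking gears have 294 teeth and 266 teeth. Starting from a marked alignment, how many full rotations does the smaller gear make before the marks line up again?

All finish a whole number of cycles simultaneously at t = LCM of the periods.
294 = 2 × 3 × 7^2
266 = 2 × 7 × 19
LCM(294, 266) = 2 × 3 × 7^2 × 19 = 5586.
Rotations for period 266: 5586 / 266 = 21.

21 rotations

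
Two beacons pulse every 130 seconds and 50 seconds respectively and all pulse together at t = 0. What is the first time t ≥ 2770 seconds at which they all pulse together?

3250 seconds

Joint pulses occur at multiples of LCM(130, 50).
130 = 2 × 5 × 13
50 = 2 × 5^2
LCM(130, 50) = 2 × 5^2 × 13 = 650.
Smallest multiple of 650 that is ≥ 2770: ⌈2770/650⌉ × 650 = 5 × 650 = 3250.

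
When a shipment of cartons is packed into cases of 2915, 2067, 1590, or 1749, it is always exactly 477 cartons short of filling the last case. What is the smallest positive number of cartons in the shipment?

Being 477 short of a full case of size k means N ≡ −477 (mod k), i.e. N + 477 is a multiple of each size.
2915 = 5 × 11 × 53
2067 = 3 × 13 × 53
1590 = 2 × 3 × 5 × 53
1749 = 3 × 11 × 53
LCM(2915, 2067, 1590, 1749) = 2 × 3 × 5 × 11 × 13 × 53 = 227370.
Smallest positive N is 227370 − 477 = 226893.

226893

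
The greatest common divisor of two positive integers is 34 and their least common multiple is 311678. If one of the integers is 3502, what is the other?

For two integers, gcd × lcm = product, so the other is (34 × 311678) / 3502 = 10597052 / 3502 = 3026.

3026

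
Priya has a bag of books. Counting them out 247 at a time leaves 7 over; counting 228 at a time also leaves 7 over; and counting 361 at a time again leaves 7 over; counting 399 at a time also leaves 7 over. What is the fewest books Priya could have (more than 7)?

N − 7 must be a common multiple of 247, 228, 361, and 399.
247 = 13 × 19
228 = 2^2 × 3 × 19
361 = 19^2
399 = 3 × 7 × 19
LCM(247, 228, 361, 399) = 2^2 × 3 × 7 × 13 × 19^2 = 394212.
Smallest N > 7 is LCM + 7 = 394212 + 7 = 394219.

394219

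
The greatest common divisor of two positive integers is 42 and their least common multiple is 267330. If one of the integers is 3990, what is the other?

2814

For two integers, gcd × lcm = product, so the other is (42 × 267330) / 3990 = 11227860 / 3990 = 2814.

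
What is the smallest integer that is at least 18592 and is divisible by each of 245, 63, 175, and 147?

22050

The integer must be a common multiple of 245, 63, 175, and 147, so a multiple of their LCM.
245 = 5 × 7^2
63 = 3^2 × 7
175 = 5^2 × 7
147 = 3 × 7^2
LCM(245, 63, 175, 147) = 3^2 × 5^2 × 7^2 = 11025.
Smallest multiple of 11025 that is ≥ 18592: ⌈18592/11025⌉ × 11025 = 2 × 11025 = 22050.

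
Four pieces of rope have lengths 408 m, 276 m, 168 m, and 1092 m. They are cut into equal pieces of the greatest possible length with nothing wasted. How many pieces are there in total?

162

Piece length = gcd(408, 276, 168, 1092).
408 = 2^3 × 3 × 17
276 = 2^2 × 3 × 23
168 = 2^3 × 3 × 7
1092 = 2^2 × 3 × 7 × 13
gcd(408, 276, 168, 1092) = 2^2 × 3 = 12.
Total pieces = 408/12 + 276/12 + 168/12 + 1092/12 = 34 + 23 + 14 + 91 = 162.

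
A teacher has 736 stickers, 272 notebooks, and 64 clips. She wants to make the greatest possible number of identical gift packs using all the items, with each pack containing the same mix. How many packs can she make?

The pack count must divide each quantity, so the greatest is gcd(736, 272, 64).
736 = 2^5 × 23
272 = 2^4 × 17
64 = 2^6
gcd(736, 272, 64) = 2^4 = 16.

16 packs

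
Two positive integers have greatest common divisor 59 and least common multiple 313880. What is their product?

For any two positive integers, gcd × lcm = product = 59 × 313880 = 18518920.

18518920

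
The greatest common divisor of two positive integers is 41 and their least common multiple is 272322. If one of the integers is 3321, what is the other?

3362

For two integers, gcd × lcm = product, so the other is (41 × 272322) / 3321 = 11165202 / 3321 = 3362.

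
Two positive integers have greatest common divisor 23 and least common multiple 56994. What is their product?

1310862

For any two positive integers, gcd × lcm = product = 23 × 56994 = 1310862.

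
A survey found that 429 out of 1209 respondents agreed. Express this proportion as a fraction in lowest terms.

429 = 3 × 11 × 13
1209 = 3 × 13 × 31
gcd(429, 1209) = 3 × 13 = 39.
Divide numerator and denominator by 39: 429/1209 = 11/31.

11/31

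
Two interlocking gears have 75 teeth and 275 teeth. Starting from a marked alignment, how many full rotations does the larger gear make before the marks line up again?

3 rotations

They are all back at their starting positions together after one LCM of the periods.
75 = 3 × 5^2
275 = 5^2 × 11
LCM(75, 275) = 3 × 5^2 × 11 = 825.
Rotations for period 275: 825 / 275 = 3.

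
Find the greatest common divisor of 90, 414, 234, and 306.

90 = 2 × 3^2 × 5
414 = 2 × 3^2 × 23
234 = 2 × 3^2 × 13
306 = 2 × 3^2 × 17
gcd(90, 414, 234, 306) = 2 × 3^2 = 18.

18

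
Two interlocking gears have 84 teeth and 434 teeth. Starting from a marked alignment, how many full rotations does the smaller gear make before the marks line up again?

All finish a whole number of cycles simultaneously at t = LCM of the periods.
84 = 2^2 × 3 × 7
434 = 2 × 7 × 31
LCM(84, 434) = 2^2 × 3 × 7 × 31 = 2604.
Rotations for period 84: 2604 / 84 = 31.

31 rotations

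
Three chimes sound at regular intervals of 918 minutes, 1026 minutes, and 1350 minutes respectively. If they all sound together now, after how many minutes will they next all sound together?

436050 minutes

The first simultaneous occurrence is after LCM of the individual periods.
918 = 2 × 3^3 × 17
1026 = 2 × 3^3 × 19
1350 = 2 × 3^3 × 5^2
LCM(918, 1026, 1350) = 2 × 3^3 × 5^2 × 17 × 19 = 436050.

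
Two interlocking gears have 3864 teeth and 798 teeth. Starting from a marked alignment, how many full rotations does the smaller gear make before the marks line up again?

92 rotations

The first common completion time is the LCM of the periods.
3864 = 2^3 × 3 × 7 × 23
798 = 2 × 3 × 7 × 19
LCM(3864, 798) = 2^3 × 3 × 7 × 19 × 23 = 73416.
Rotations for period 798: 73416 / 798 = 92.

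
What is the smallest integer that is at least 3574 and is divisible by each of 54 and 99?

4158

The integer must be a common multiple of 54 and 99, so a multiple of their LCM.
54 = 2 × 3^3
99 = 3^2 × 11
LCM(54, 99) = 2 × 3^3 × 11 = 594.
Smallest multiple of 594 that is ≥ 3574: ⌈3574/594⌉ × 594 = 7 × 594 = 4158.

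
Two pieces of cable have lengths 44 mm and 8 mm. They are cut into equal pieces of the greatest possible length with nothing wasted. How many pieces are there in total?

13

Piece length = gcd(44, 8).
44 = 2^2 × 11
8 = 2^3
gcd(44, 8) = 2^2 = 4.
Total pieces = 44/4 + 8/4 = 11 + 2 = 13.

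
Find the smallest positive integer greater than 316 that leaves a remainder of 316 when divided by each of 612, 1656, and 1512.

N − 316 must be a common multiple of 612, 1656, and 1512.
612 = 2^2 × 3^2 × 17
1656 = 2^3 × 3^2 × 23
1512 = 2^3 × 3^3 × 7
LCM(612, 1656, 1512) = 2^3 × 3^3 × 7 × 17 × 23 = 591192.
Smallest N > 316 is LCM + 316 = 591192 + 316 = 591508.

591508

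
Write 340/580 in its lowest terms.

17/29

340 = 2^2 × 5 × 17
580 = 2^2 × 5 × 29
gcd(340, 580) = 2^2 × 5 = 20.
Divide numerator and denominator by 20: 340/580 = 17/29.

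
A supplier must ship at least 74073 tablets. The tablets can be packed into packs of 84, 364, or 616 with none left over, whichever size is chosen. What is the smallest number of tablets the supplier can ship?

96096

The number of tablets must be a common multiple of 84, 364, and 616, so a multiple of their LCM.
84 = 2^2 × 3 × 7
364 = 2^2 × 7 × 13
616 = 2^3 × 7 × 11
LCM(84, 364, 616) = 2^3 × 3 × 7 × 11 × 13 = 24024.
Smallest multiple of 24024 that is ≥ 74073: ⌈74073/24024⌉ × 24024 = 4 × 24024 = 96096.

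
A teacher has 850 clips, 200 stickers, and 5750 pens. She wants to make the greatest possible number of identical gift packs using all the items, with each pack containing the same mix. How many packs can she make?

50 packs

The pack count must divide each quantity, so the greatest is gcd(850, 200, 5750).
850 = 2 × 5^2 × 17
200 = 2^3 × 5^2
5750 = 2 × 5^3 × 23
gcd(850, 200, 5750) = 2 × 5^2 = 50.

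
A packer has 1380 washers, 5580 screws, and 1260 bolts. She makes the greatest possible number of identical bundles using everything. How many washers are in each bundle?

Number of bundles = gcd(1380, 5580, 1260).
1380 = 2^2 × 3 × 5 × 23
5580 = 2^2 × 3^2 × 5 × 31
1260 = 2^2 × 3^2 × 5 × 7
gcd(1380, 5580, 1260) = 2^2 × 3 × 5 = 60.
washers per bundle = 1380 / 60 = 23.

23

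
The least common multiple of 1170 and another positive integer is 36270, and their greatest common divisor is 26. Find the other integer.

gcd × lcm = product of the two integers, so the other integer is (26 × 36270) / 1170 = 806.

806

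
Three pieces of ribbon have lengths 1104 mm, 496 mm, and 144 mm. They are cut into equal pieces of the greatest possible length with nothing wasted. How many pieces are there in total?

109

Piece length = gcd(1104, 496, 144).
1104 = 2^4 × 3 × 23
496 = 2^4 × 31
144 = 2^4 × 3^2
gcd(1104, 496, 144) = 2^4 = 16.
Total pieces = 1104/16 + 496/16 + 144/16 = 69 + 31 + 9 = 109.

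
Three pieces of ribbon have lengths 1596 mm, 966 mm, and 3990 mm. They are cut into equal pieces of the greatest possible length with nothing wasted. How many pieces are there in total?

Piece length = gcd(1596, 966, 3990).
1596 = 2^2 × 3 × 7 × 19
966 = 2 × 3 × 7 × 23
3990 = 2 × 3 × 5 × 7 × 19
gcd(1596, 966, 3990) = 2 × 3 × 7 = 42.
Total pieces = 1596/42 + 966/42 + 3990/42 = 38 + 23 + 95 = 156.

156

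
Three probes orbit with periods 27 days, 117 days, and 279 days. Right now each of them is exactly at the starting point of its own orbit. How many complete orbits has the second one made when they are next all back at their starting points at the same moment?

93 orbits

They are all back at their starting positions together after one LCM of the periods.
27 = 3^3
117 = 3^2 × 13
279 = 3^2 × 31
LCM(27, 117, 279) = 3^3 × 13 × 31 = 10881.
Orbits for period 117: 10881 / 117 = 93.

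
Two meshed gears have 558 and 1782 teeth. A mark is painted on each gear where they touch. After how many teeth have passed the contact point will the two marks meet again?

55242 teeth

We need the least common multiple of the intervals.
558 = 2 × 3^2 × 31
1782 = 2 × 3^4 × 11
LCM(558, 1782) = 2 × 3^4 × 11 × 31 = 55242.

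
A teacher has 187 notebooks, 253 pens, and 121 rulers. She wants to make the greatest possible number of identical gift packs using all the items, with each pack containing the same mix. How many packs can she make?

The pack count must divide each quantity, so the greatest is gcd(187, 253, 121).
187 = 11 × 17
253 = 11 × 23
121 = 11^2
gcd(187, 253, 121) = 11.

11 packs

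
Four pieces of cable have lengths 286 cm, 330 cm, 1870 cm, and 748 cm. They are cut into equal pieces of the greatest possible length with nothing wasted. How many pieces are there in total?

Piece length = gcd(286, 330, 1870, 748).
286 = 2 × 11 × 13
330 = 2 × 3 × 5 × 11
1870 = 2 × 5 × 11 × 17
748 = 2^2 × 11 × 17
gcd(286, 330, 1870, 748) = 2 × 11 = 22.
Total pieces = 286/22 + 330/22 + 1870/22 + 748/22 = 13 + 15 + 85 + 34 = 147.

147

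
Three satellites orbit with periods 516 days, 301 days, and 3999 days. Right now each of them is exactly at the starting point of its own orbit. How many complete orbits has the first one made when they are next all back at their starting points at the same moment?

217 orbits

All finish a whole number of cycles simultaneously at t = LCM of the periods.
516 = 2^2 × 3 × 43
301 = 7 × 43
3999 = 3 × 31 × 43
LCM(516, 301, 3999) = 2^2 × 3 × 7 × 31 × 43 = 111972.
Orbits for period 516: 111972 / 516 = 217.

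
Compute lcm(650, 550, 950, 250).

679250

650 = 2 × 5^2 × 13
550 = 2 × 5^2 × 11
950 = 2 × 5^2 × 19
250 = 2 × 5^3
LCM(650, 550, 950, 250) = 2 × 5^3 × 11 × 13 × 19 = 679250.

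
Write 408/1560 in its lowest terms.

408 = 2^3 × 3 × 17
1560 = 2^3 × 3 × 5 × 13
gcd(408, 1560) = 2^3 × 3 = 24.
Divide numerator and denominator by 24: 408/1560 = 17/65.

17/65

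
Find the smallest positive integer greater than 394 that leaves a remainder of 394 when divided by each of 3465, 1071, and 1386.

118204

N − 394 must be a common multiple of 3465, 1071, and 1386.
3465 = 3^2 × 5 × 7 × 11
1071 = 3^2 × 7 × 17
1386 = 2 × 3^2 × 7 × 11
LCM(3465, 1071, 1386) = 2 × 3^2 × 5 × 7 × 11 × 17 = 117810.
Smallest N > 394 is LCM + 394 = 117810 + 394 = 118204.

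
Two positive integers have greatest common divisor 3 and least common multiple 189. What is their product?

For any two positive integers, gcd × lcm = product = 3 × 189 = 567.

567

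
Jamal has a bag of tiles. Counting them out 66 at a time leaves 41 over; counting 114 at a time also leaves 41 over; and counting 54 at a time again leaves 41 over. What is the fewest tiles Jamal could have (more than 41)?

11327

N − 41 must be a common multiple of 66, 114, and 54.
66 = 2 × 3 × 11
114 = 2 × 3 × 19
54 = 2 × 3^3
LCM(66, 114, 54) = 2 × 3^3 × 11 × 19 = 11286.
Smallest N > 41 is LCM + 41 = 11286 + 41 = 11327.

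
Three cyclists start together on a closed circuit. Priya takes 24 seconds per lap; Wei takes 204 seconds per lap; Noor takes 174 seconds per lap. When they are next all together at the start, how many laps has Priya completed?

All finish a whole number of cycles simultaneously at t = LCM of the periods.
24 = 2^3 × 3
204 = 2^2 × 3 × 17
174 = 2 × 3 × 29
LCM(24, 204, 174) = 2^3 × 3 × 17 × 29 = 11832.
Laps for period 24: 11832 / 24 = 493.

493 laps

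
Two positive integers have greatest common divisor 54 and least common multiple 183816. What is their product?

For any two positive integers, gcd × lcm = product = 54 × 183816 = 9926064.

9926064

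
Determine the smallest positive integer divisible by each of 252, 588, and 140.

252 = 2^2 × 3^2 × 7
588 = 2^2 × 3 × 7^2
140 = 2^2 × 5 × 7
LCM(252, 588, 140) = 2^2 × 3^2 × 5 × 7^2 = 8820.

8820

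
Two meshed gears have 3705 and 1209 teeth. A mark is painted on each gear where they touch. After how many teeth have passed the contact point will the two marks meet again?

We need the least common multiple of the intervals.
3705 = 3 × 5 × 13 × 19
1209 = 3 × 13 × 31
LCM(3705, 1209) = 3 × 5 × 13 × 19 × 31 = 114855.

114855 teeth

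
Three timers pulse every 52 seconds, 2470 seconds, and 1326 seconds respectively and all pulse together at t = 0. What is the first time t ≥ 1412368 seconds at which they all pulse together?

1511640 seconds

Joint pulses occur at multiples of LCM(52, 2470, 1326).
52 = 2^2 × 13
2470 = 2 × 5 × 13 × 19
1326 = 2 × 3 × 13 × 17
LCM(52, 2470, 1326) = 2^2 × 3 × 5 × 13 × 17 × 19 = 251940.
Smallest multiple of 251940 that is ≥ 1412368: ⌈1412368/251940⌉ × 251940 = 6 × 251940 = 1511640.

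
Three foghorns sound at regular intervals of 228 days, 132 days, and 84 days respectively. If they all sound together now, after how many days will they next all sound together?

We need the least common multiple of the intervals.
228 = 2^2 × 3 × 19
132 = 2^2 × 3 × 11
84 = 2^2 × 3 × 7
LCM(228, 132, 84) = 2^2 × 3 × 7 × 11 × 19 = 17556.

17556 days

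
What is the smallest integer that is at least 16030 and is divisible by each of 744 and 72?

The integer must be a common multiple of 744 and 72, so a multiple of their LCM.
744 = 2^3 × 3 × 31
72 = 2^3 × 3^2
LCM(744, 72) = 2^3 × 3^2 × 31 = 2232.
Smallest multiple of 2232 that is ≥ 16030: ⌈16030/2232⌉ × 2232 = 8 × 2232 = 17856.

17856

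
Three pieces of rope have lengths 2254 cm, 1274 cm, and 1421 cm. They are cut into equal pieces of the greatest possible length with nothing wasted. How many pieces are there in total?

101

Piece length = gcd(2254, 1274, 1421).
2254 = 2 × 7^2 × 23
1274 = 2 × 7^2 × 13
1421 = 7^2 × 29
gcd(2254, 1274, 1421) = 7^2 = 49.
Total pieces = 2254/49 + 1274/49 + 1421/49 = 46 + 26 + 29 = 101.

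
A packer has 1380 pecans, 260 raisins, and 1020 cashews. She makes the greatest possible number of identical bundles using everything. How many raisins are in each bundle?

13

Number of bundles = gcd(1380, 260, 1020).
1380 = 2^2 × 3 × 5 × 23
260 = 2^2 × 5 × 13
1020 = 2^2 × 3 × 5 × 17
gcd(1380, 260, 1020) = 2^2 × 5 = 20.
raisins per bundle = 260 / 20 = 13.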